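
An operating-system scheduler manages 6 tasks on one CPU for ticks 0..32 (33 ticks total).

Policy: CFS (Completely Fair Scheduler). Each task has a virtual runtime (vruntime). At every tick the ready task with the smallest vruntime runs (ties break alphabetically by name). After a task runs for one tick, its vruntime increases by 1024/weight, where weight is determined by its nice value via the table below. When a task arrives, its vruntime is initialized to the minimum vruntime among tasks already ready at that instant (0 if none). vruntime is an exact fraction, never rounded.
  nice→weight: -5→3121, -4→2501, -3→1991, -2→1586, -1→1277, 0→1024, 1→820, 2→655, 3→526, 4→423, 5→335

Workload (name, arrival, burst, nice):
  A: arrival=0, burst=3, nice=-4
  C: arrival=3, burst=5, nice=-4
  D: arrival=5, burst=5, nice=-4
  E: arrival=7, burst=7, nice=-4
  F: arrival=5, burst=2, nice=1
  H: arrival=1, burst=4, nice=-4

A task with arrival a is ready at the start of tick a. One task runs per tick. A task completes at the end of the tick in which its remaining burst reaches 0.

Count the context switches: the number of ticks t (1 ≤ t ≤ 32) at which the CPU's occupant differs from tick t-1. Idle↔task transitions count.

context switches = 23

t=0: vr[A=0] → run A
t=1: vr[A=1024/2501 H=1024/2501] → run A
t=2: vr[A=2048/2501 H=1024/2501] → run H
t=3: vr[A=2048/2501 C=2048/2501 H=2048/2501] → run A
t=4: vr[C=2048/2501 H=2048/2501] → run C
t=5: vr[C=3072/2501 D=2048/2501 F=2048/2501 H=2048/2501] → run D
t=6: vr[C=3072/2501 D=3072/2501 F=2048/2501 H=2048/2501] → run F
t=7: vr[C=3072/2501 D=3072/2501 E=2048/2501 F=25856/12505 H=2048/2501] → run E
t=8: vr[C=3072/2501 D=3072/2501 E=3072/2501 F=25856/12505 H=2048/2501] → run H
t=9: vr[C=3072/2501 D=3072/2501 E=3072/2501 F=25856/12505 H=3072/2501] → run C
t=10: vr[C=4096/2501 D=3072/2501 E=3072/2501 F=25856/12505 H=3072/2501] → run D
t=11: vr[C=4096/2501 D=4096/2501 E=3072/2501 F=25856/12505 H=3072/2501] → run E
t=12: vr[C=4096/2501 D=4096/2501 E=4096/2501 F=25856/12505 H=3072/2501] → run H
t=13: vr[C=4096/2501 D=4096/2501 E=4096/2501 F=25856/12505 H=4096/2501] → run C
t=14: vr[C=5120/2501 D=4096/2501 E=4096/2501 F=25856/12505 H=4096/2501] → run D
t=15: vr[C=5120/2501 D=5120/2501 E=4096/2501 F=25856/12505 H=4096/2501] → run E
t=16: vr[C=5120/2501 D=5120/2501 E=5120/2501 F=25856/12505 H=4096/2501] → run H
t=17: vr[C=5120/2501 D=5120/2501 E=5120/2501 F=25856/12505] → run C
t=18: vr[C=6144/2501 D=5120/2501 E=5120/2501 F=25856/12505] → run D
t=19: vr[C=6144/2501 D=6144/2501 E=5120/2501 F=25856/12505] → run E
t=20: vr[C=6144/2501 D=6144/2501 E=6144/2501 F=25856/12505] → run F
t=21: vr[C=6144/2501 D=6144/2501 E=6144/2501] → run C
t=22: vr[D=6144/2501 E=6144/2501] → run D
t=23: vr[E=6144/2501] → run E
t=24: vr[E=7168/2501] → run E
t=25: vr[E=8192/2501] → run E
t=26: (idle)
t=27: (idle)
t=28: (idle)
t=29: (idle)
t=30: (idle)
t=31: (idle)
t=32: (idle)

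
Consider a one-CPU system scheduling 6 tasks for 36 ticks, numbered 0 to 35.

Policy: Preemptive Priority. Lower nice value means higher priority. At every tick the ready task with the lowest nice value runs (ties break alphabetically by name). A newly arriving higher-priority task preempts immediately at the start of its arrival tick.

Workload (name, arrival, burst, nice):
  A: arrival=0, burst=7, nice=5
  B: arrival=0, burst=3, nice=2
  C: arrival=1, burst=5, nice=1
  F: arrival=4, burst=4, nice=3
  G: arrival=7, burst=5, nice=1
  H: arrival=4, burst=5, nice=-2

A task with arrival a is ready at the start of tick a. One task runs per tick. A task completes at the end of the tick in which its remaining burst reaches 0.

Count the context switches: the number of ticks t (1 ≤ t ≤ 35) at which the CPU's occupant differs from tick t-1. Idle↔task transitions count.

context switches = 8

t=0: ready={A,B} → run B
t=1: ready={A,B,C} → run C
t=2: ready={A,B,C} → run C
t=3: ready={A,B,C} → run C
t=4: ready={A,B,C,F,H} → run H
t=5: ready={A,B,C,F,H} → run H
t=6: ready={A,B,C,F,H} → run H
t=7: ready={A,B,C,F,G,H} → run H
t=8: ready={A,B,C,F,G,H} → run H
t=9: ready={A,B,C,F,G} → run C
t=10: ready={A,B,C,F,G} → run C
t=11: ready={A,B,F,G} → run G
t=12: ready={A,B,F,G} → run G
t=13: ready={A,B,F,G} → run G
t=14: ready={A,B,F,G} → run G
t=15: ready={A,B,F,G} → run G
t=16: ready={A,B,F} → run B
t=17: ready={A,B,F} → run B
t=18: ready={A,F} → run F
t=19: ready={A,F} → run F
t=20: ready={A,F} → run F
t=21: ready={A,F} → run F
t=22: ready={A} → run A
t=23: ready={A} → run A
t=24: ready={A} → run A
t=25: ready={A} → run A
t=26: ready={A} → run A
t=27: ready={A} → run A
t=28: ready={A} → run A
t=29: (idle)
t=30: (idle)
t=31: (idle)
t=32: (idle)
t=33: (idle)
t=34: (idle)
t=35: (idle)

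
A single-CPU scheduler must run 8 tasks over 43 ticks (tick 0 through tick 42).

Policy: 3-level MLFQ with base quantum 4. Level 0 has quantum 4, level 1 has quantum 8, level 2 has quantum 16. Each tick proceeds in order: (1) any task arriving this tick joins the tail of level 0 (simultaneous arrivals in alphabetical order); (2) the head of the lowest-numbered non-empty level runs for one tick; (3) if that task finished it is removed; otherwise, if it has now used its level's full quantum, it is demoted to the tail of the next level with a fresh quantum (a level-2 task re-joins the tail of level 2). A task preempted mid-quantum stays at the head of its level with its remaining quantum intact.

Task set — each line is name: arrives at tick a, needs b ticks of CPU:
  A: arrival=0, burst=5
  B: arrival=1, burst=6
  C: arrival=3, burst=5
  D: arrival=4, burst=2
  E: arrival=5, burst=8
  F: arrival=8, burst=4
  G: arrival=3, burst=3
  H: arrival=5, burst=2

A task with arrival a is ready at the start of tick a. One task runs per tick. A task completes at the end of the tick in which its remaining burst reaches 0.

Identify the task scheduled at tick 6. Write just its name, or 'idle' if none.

t=0: L0/L1/L2 = A/-/- → run A
t=1: L0/L1/L2 = AB/-/- → run A
t=2: L0/L1/L2 = AB/-/- → run A
t=3: L0/L1/L2 = ABCG/-/- → run A
t=4: L0/L1/L2 = BCGD/A/- → run B
t=5: L0/L1/L2 = BCGDEH/A/- → run B
t=6: L0/L1/L2 = BCGDEH/A/- → run B
t=7: L0/L1/L2 = BCGDEH/A/- → run B
t=8: L0/L1/L2 = CGDEHF/AB/- → run C
t=9: L0/L1/L2 = CGDEHF/AB/- → run C
t=10: L0/L1/L2 = CGDEHF/AB/- → run C
t=11: L0/L1/L2 = CGDEHF/AB/- → run C
t=12: L0/L1/L2 = GDEHF/ABC/- → run G
t=13: L0/L1/L2 = GDEHF/ABC/- → run G
t=14: L0/L1/L2 = GDEHF/ABC/- → run G
t=15: L0/L1/L2 = DEHF/ABC/- → run D
t=16: L0/L1/L2 = DEHF/ABC/- → run D
t=17: L0/L1/L2 = EHF/ABC/- → run E
t=18: L0/L1/L2 = EHF/ABC/- → run E
t=19: L0/L1/L2 = EHF/ABC/- → run E
t=20: L0/L1/L2 = EHF/ABC/- → run E
t=21: L0/L1/L2 = HF/ABCE/- → run H
t=22: L0/L1/L2 = HF/ABCE/- → run H
t=23: L0/L1/L2 = F/ABCE/- → run F
t=24: L0/L1/L2 = F/ABCE/- → run F
t=25: L0/L1/L2 = F/ABCE/- → run F
t=26: L0/L1/L2 = F/ABCE/- → run F
t=27: L0/L1/L2 = -/ABCE/- → run A
t=28: L0/L1/L2 = -/BCE/- → run B
t=29: L0/L1/L2 = -/BCE/- → run B
t=30: L0/L1/L2 = -/CE/- → run C
t=31: L0/L1/L2 = -/E/- → run E
t=32: L0/L1/L2 = -/E/- → run E
t=33: L0/L1/L2 = -/E/- → run E
t=34: L0/L1/L2 = -/E/- → run E
t=35: (idle)
t=36: (idle)
t=37: (idle)
t=38: (idle)
t=39: (idle)
t=40: (idle)
t=41: (idle)
t=42: (idle)

running at tick 6 = B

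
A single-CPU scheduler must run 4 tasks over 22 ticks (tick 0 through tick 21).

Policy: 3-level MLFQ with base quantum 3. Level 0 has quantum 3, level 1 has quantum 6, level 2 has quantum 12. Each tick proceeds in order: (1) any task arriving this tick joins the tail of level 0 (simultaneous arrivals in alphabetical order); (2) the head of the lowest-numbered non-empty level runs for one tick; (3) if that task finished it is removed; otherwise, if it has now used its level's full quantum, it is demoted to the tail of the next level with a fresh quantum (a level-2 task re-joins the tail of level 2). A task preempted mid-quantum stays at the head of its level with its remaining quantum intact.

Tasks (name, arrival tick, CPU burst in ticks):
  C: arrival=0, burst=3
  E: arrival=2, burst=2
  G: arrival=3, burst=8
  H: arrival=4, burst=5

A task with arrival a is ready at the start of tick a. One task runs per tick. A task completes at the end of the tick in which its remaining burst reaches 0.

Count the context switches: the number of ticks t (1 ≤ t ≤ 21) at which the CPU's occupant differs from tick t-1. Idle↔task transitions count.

context switches = 6

t=0: L0/L1/L2 = C/-/- → run C
t=1: L0/L1/L2 = C/-/- → run C
t=2: L0/L1/L2 = CE/-/- → run C
t=3: L0/L1/L2 = EG/-/- → run E
t=4: L0/L1/L2 = EGH/-/- → run E
t=5: L0/L1/L2 = GH/-/- → run G
t=6: L0/L1/L2 = GH/-/- → run G
t=7: L0/L1/L2 = GH/-/- → run G
t=8: L0/L1/L2 = H/G/- → run H
t=9: L0/L1/L2 = H/G/- → run H
t=10: L0/L1/L2 = H/G/- → run H
t=11: L0/L1/L2 = -/GH/- → run G
t=12: L0/L1/L2 = -/GH/- → run G
t=13: L0/L1/L2 = -/GH/- → run G
t=14: L0/L1/L2 = -/GH/- → run G
t=15: L0/L1/L2 = -/GH/- → run G
t=16: L0/L1/L2 = -/H/- → run H
t=17: L0/L1/L2 = -/H/- → run H
t=18: (idle)
t=19: (idle)
t=20: (idle)
t=21: (idle)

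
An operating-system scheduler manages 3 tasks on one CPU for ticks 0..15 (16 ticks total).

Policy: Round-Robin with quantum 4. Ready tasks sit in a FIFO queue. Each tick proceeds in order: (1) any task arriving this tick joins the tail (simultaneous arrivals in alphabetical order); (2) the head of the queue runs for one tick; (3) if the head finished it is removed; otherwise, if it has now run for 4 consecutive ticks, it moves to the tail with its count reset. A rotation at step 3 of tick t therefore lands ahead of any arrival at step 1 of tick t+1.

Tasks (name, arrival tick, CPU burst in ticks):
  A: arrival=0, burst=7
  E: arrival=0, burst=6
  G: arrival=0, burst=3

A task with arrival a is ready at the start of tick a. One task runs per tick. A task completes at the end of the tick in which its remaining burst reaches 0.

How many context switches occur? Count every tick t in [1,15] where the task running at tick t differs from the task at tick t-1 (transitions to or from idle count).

t=0: queue=[A,E,G] q_used=0 → run A
t=1: queue=[A,E,G] q_used=1 → run A
t=2: queue=[A,E,G] q_used=2 → run A
t=3: queue=[A,E,G] q_used=3 → run A
t=4: queue=[E,G,A] q_used=0 → run E
t=5: queue=[E,G,A] q_used=1 → run E
t=6: queue=[E,G,A] q_used=2 → run E
t=7: queue=[E,G,A] q_used=3 → run E
t=8: queue=[G,A,E] q_used=0 → run G
t=9: queue=[G,A,E] q_used=1 → run G
t=10: queue=[G,A,E] q_used=2 → run G
t=11: queue=[A,E] q_used=0 → run A
t=12: queue=[A,E] q_used=1 → run A
t=13: queue=[A,E] q_used=2 → run A
t=14: queue=[E] q_used=0 → run E
t=15: queue=[E] q_used=1 → run E

context switches = 4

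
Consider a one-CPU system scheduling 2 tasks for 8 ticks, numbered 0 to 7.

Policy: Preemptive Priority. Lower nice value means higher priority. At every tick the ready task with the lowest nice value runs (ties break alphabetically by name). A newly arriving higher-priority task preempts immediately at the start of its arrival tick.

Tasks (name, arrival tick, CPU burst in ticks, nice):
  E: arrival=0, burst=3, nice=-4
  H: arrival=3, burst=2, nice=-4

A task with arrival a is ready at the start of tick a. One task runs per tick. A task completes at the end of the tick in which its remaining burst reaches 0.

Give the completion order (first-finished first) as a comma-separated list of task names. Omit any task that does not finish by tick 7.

t=0: ready={E} → run E
t=1: ready={E} → run E
t=2: ready={E} → run E
t=3: ready={H} → run H
t=4: ready={H} → run H
t=5: (idle)
t=6: (idle)
t=7: (idle)

completion order = E, H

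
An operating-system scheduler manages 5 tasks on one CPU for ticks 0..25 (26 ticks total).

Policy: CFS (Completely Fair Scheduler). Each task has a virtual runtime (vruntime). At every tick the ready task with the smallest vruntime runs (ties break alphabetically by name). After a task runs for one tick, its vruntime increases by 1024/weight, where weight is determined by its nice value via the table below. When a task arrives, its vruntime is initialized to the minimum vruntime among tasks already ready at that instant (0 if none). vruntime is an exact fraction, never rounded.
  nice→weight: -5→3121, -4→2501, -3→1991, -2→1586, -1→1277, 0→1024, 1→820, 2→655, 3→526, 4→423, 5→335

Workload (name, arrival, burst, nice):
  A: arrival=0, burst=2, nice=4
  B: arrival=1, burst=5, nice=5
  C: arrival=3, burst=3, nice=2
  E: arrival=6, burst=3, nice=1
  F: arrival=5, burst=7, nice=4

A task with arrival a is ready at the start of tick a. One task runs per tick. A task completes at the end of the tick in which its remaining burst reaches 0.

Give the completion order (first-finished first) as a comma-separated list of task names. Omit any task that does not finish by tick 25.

completion order = A, C, E, B, F

t=0: vr[A=0] → run A
t=1: vr[A=1024/423 B=1024/423] → run A
t=2: vr[B=1024/423] → run B
t=3: vr[B=776192/141705 C=776192/141705] → run B
t=4: vr[B=1209344/141705 C=776192/141705] → run C
t=5: vr[B=1209344/141705 C=130702336/18563355 F=130702336/18563355] → run C
t=6: vr[B=1209344/141705 C=31944704/3712671 E=130702336/18563355 F=130702336/18563355] → run E
t=7: vr[B=1209344/141705 C=31944704/3712671 E=6309239552/761097555 F=130702336/18563355] → run F
t=8: vr[B=1209344/141705 C=31944704/3712671 E=6309239552/761097555 F=175640576/18563355] → run E
t=9: vr[B=1209344/141705 C=31944704/3712671 E=7259683328/761097555 F=175640576/18563355] → run B
t=10: vr[B=1642496/141705 C=31944704/3712671 E=7259683328/761097555 F=175640576/18563355] → run C
t=11: vr[B=1642496/141705 E=7259683328/761097555 F=175640576/18563355] → run F
t=12: vr[B=1642496/141705 E=7259683328/761097555 F=73526272/6187785] → run E
t=13: vr[B=1642496/141705 F=73526272/6187785] → run B
t=14: vr[B=2075648/141705 F=73526272/6187785] → run F
t=15: vr[B=2075648/141705 F=265517056/18563355] → run F
t=16: vr[B=2075648/141705 F=310455296/18563355] → run B
t=17: vr[F=310455296/18563355] → run F
t=18: vr[F=118464512/6187785] → run F
t=19: vr[F=400331776/18563355] → run F
t=20: (idle)
t=21: (idle)
t=22: (idle)
t=23: (idle)
t=24: (idle)
t=25: (idle)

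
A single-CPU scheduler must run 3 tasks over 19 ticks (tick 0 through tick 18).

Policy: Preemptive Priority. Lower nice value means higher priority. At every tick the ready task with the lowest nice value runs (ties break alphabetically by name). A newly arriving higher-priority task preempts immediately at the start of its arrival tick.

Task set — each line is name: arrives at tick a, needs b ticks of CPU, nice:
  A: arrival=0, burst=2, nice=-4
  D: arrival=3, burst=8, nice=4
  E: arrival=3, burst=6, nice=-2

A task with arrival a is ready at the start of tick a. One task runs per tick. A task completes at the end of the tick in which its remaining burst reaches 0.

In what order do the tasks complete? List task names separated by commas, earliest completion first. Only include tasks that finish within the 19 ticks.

completion order = A, E, D

t=0: ready={A} → run A
t=1: ready={A} → run A
t=2: (idle)
t=3: ready={D,E} → run E
t=4: ready={D,E} → run E
t=5: ready={D,E} → run E
t=6: ready={D,E} → run E
t=7: ready={D,E} → run E
t=8: ready={D,E} → run E
t=9: ready={D} → run D
t=10: ready={D} → run D
t=11: ready={D} → run D
t=12: ready={D} → run D
t=13: ready={D} → run D
t=14: ready={D} → run D
t=15: ready={D} → run D
t=16: ready={D} → run D
t=17: (idle)
t=18: (idle)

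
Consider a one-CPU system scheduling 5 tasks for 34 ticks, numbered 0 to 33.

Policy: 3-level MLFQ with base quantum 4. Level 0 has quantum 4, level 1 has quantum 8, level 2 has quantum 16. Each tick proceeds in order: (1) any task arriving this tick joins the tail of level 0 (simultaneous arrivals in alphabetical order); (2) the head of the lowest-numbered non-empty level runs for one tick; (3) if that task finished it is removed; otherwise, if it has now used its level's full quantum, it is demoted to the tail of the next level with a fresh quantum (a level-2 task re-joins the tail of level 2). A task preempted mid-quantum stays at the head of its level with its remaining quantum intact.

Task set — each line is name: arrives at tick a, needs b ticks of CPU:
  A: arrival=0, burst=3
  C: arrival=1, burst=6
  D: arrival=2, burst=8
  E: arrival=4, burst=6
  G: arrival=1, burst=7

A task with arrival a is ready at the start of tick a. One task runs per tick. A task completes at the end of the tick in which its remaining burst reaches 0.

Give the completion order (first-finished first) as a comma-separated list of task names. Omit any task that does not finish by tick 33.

t=0: L0/L1/L2 = A/-/- → run A
t=1: L0/L1/L2 = ACG/-/- → run A
t=2: L0/L1/L2 = ACGD/-/- → run A
t=3: L0/L1/L2 = CGD/-/- → run C
t=4: L0/L1/L2 = CGDE/-/- → run C
t=5: L0/L1/L2 = CGDE/-/- → run C
t=6: L0/L1/L2 = CGDE/-/- → run C
t=7: L0/L1/L2 = GDE/C/- → run G
t=8: L0/L1/L2 = GDE/C/- → run G
t=9: L0/L1/L2 = GDE/C/- → run G
t=10: L0/L1/L2 = GDE/C/- → run G
t=11: L0/L1/L2 = DE/CG/- → run D
t=12: L0/L1/L2 = DE/CG/- → run D
t=13: L0/L1/L2 = DE/CG/- → run D
t=14: L0/L1/L2 = DE/CG/- → run D
t=15: L0/L1/L2 = E/CGD/- → run E
t=16: L0/L1/L2 = E/CGD/- → run E
t=17: L0/L1/L2 = E/CGD/- → run E
t=18: L0/L1/L2 = E/CGD/- → run E
t=19: L0/L1/L2 = -/CGDE/- → run C
t=20: L0/L1/L2 = -/CGDE/- → run C
t=21: L0/L1/L2 = -/GDE/- → run G
t=22: L0/L1/L2 = -/GDE/- → run G
t=23: L0/L1/L2 = -/GDE/- → run G
t=24: L0/L1/L2 = -/DE/- → run D
t=25: L0/L1/L2 = -/DE/- → run D
t=26: L0/L1/L2 = -/DE/- → run D
t=27: L0/L1/L2 = -/DE/- → run D
t=28: L0/L1/L2 = -/E/- → run E
t=29: L0/L1/L2 = -/E/- → run E
t=30: (idle)
t=31: (idle)
t=32: (idle)
t=33: (idle)

completion order = A, C, G, D, E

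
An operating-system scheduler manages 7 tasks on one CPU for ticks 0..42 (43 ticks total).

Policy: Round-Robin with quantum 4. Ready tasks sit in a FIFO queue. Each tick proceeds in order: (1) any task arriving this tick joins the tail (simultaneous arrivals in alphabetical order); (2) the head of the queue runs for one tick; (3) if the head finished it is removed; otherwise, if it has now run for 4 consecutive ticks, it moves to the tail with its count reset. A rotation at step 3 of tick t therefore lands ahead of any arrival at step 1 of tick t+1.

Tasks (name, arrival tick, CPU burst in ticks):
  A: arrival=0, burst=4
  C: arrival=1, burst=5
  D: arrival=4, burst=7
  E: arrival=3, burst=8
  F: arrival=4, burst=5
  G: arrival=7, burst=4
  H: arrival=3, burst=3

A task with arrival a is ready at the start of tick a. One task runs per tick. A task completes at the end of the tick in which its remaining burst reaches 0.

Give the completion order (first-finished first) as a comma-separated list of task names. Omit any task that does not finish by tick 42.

completion order = A, H, G, C, E, D, F

t=0: queue=[A] q_used=0 → run A
t=1: queue=[A,C] q_used=1 → run A
t=2: queue=[A,C] q_used=2 → run A
t=3: queue=[A,C,E,H] q_used=3 → run A
t=4: queue=[C,E,H,D,F] q_used=0 → run C
t=5: queue=[C,E,H,D,F] q_used=1 → run C
t=6: queue=[C,E,H,D,F] q_used=2 → run C
t=7: queue=[C,E,H,D,F,G] q_used=3 → run C
t=8: queue=[E,H,D,F,G,C] q_used=0 → run E
t=9: queue=[E,H,D,F,G,C] q_used=1 → run E
t=10: queue=[E,H,D,F,G,C] q_used=2 → run E
t=11: queue=[E,H,D,F,G,C] q_used=3 → run E
t=12: queue=[H,D,F,G,C,E] q_used=0 → run H
t=13: queue=[H,D,F,G,C,E] q_used=1 → run H
t=14: queue=[H,D,F,G,C,E] q_used=2 → run H
t=15: queue=[D,F,G,C,E] q_used=0 → run D
t=16: queue=[D,F,G,C,E] q_used=1 → run D
t=17: queue=[D,F,G,C,E] q_used=2 → run D
t=18: queue=[D,F,G,C,E] q_used=3 → run D
t=19: queue=[F,G,C,E,D] q_used=0 → run F
t=20: queue=[F,G,C,E,D] q_used=1 → run F
t=21: queue=[F,G,C,E,D] q_used=2 → run F
t=22: queue=[F,G,C,E,D] q_used=3 → run F
t=23: queue=[G,C,E,D,F] q_used=0 → run G
t=24: queue=[G,C,E,D,F] q_used=1 → run G
t=25: queue=[G,C,E,D,F] q_used=2 → run G
t=26: queue=[G,C,E,D,F] q_used=3 → run G
t=27: queue=[C,E,D,F] q_used=0 → run C
t=28: queue=[E,D,F] q_used=0 → run E
t=29: queue=[E,D,F] q_used=1 → run E
t=30: queue=[E,D,F] q_used=2 → run E
t=31: queue=[E,D,F] q_used=3 → run E
t=32: queue=[D,F] q_used=0 → run D
t=33: queue=[D,F] q_used=1 → run D
t=34: queue=[D,F] q_used=2 → run D
t=35: queue=[F] q_used=0 → run F
t=36: (idle)
t=37: (idle)
t=38: (idle)
t=39: (idle)
t=40: (idle)
t=41: (idle)
t=42: (idle)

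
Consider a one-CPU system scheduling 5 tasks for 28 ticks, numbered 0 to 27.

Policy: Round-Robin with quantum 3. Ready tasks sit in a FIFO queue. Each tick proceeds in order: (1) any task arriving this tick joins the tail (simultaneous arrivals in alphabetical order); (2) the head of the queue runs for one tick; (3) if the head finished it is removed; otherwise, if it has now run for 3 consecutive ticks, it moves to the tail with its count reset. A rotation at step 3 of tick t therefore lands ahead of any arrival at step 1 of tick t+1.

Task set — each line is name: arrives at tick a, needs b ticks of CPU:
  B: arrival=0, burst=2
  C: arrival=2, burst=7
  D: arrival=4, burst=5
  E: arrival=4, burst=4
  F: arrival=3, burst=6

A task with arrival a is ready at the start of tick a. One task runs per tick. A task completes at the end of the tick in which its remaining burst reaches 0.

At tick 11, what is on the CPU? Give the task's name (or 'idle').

running at tick 11 = E

t=0: queue=[B] q_used=0 → run B
t=1: queue=[B] q_used=1 → run B
t=2: queue=[C] q_used=0 → run C
t=3: queue=[C,F] q_used=1 → run C
t=4: queue=[C,F,D,E] q_used=2 → run C
t=5: queue=[F,D,E,C] q_used=0 → run F
t=6: queue=[F,D,E,C] q_used=1 → run F
t=7: queue=[F,D,E,C] q_used=2 → run F
t=8: queue=[D,E,C,F] q_used=0 → run D
t=9: queue=[D,E,C,F] q_used=1 → run D
t=10: queue=[D,E,C,F] q_used=2 → run D
t=11: queue=[E,C,F,D] q_used=0 → run E
t=12: queue=[E,C,F,D] q_used=1 → run E
t=13: queue=[E,C,F,D] q_used=2 → run E
t=14: queue=[C,F,D,E] q_used=0 → run C
t=15: queue=[C,F,D,E] q_used=1 → run C
t=16: queue=[C,F,D,E] q_used=2 → run C
t=17: queue=[F,D,E,C] q_used=0 → run F
t=18: queue=[F,D,E,C] q_used=1 → run F
t=19: queue=[F,D,E,C] q_used=2 → run F
t=20: queue=[D,E,C] q_used=0 → run D
t=21: queue=[D,E,C] q_used=1 → run D
t=22: queue=[E,C] q_used=0 → run E
t=23: queue=[C] q_used=0 → run C
t=24: (idle)
t=25: (idle)
t=26: (idle)
t=27: (idle)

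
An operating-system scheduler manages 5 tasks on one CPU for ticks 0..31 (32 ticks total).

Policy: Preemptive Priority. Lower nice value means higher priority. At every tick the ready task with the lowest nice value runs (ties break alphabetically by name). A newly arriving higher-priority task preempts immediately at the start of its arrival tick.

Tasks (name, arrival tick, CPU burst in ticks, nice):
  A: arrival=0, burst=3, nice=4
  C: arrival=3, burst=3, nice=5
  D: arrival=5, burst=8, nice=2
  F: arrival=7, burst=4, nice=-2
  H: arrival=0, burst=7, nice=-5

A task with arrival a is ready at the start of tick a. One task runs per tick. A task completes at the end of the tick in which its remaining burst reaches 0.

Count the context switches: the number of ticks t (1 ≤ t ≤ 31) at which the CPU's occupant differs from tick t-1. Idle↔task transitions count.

context switches = 5

t=0: ready={A,H} → run H
t=1: ready={A,H} → run H
t=2: ready={A,H} → run H
t=3: ready={A,C,H} → run H
t=4: ready={A,C,H} → run H
t=5: ready={A,C,D,H} → run H
t=6: ready={A,C,D,H} → run H
t=7: ready={A,C,D,F} → run F
t=8: ready={A,C,D,F} → run F
t=9: ready={A,C,D,F} → run F
t=10: ready={A,C,D,F} → run F
t=11: ready={A,C,D} → run D
t=12: ready={A,C,D} → run D
t=13: ready={A,C,D} → run D
t=14: ready={A,C,D} → run D
t=15: ready={A,C,D} → run D
t=16: ready={A,C,D} → run D
t=17: ready={A,C,D} → run D
t=18: ready={A,C,D} → run D
t=19: ready={A,C} → run A
t=20: ready={A,C} → run A
t=21: ready={A,C} → run A
t=22: ready={C} → run C
t=23: ready={C} → run C
t=24: ready={C} → run C
t=25: (idle)
t=26: (idle)
t=27: (idle)
t=28: (idle)
t=29: (idle)
t=30: (idle)
t=31: (idle)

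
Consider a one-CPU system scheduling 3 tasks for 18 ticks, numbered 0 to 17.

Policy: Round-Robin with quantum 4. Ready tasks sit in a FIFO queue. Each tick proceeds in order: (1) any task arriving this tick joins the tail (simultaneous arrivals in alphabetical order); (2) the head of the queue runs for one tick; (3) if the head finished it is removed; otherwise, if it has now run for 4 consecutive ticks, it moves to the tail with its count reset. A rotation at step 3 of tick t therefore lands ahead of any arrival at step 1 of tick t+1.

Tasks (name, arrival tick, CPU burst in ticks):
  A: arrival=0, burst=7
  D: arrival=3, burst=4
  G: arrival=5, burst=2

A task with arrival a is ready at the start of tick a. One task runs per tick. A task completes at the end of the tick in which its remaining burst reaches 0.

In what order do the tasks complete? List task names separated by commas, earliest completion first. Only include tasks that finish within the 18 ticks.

completion order = D, A, G

t=0: queue=[A] q_used=0 → run A
t=1: queue=[A] q_used=1 → run A
t=2: queue=[A] q_used=2 → run A
t=3: queue=[A,D] q_used=3 → run A
t=4: queue=[D,A] q_used=0 → run D
t=5: queue=[D,A,G] q_used=1 → run D
t=6: queue=[D,A,G] q_used=2 → run D
t=7: queue=[D,A,G] q_used=3 → run D
t=8: queue=[A,G] q_used=0 → run A
t=9: queue=[A,G] q_used=1 → run A
t=10: queue=[A,G] q_used=2 → run A
t=11: queue=[G] q_used=0 → run G
t=12: queue=[G] q_used=1 → run G
t=13: (idle)
t=14: (idle)
t=15: (idle)
t=16: (idle)
t=17: (idle)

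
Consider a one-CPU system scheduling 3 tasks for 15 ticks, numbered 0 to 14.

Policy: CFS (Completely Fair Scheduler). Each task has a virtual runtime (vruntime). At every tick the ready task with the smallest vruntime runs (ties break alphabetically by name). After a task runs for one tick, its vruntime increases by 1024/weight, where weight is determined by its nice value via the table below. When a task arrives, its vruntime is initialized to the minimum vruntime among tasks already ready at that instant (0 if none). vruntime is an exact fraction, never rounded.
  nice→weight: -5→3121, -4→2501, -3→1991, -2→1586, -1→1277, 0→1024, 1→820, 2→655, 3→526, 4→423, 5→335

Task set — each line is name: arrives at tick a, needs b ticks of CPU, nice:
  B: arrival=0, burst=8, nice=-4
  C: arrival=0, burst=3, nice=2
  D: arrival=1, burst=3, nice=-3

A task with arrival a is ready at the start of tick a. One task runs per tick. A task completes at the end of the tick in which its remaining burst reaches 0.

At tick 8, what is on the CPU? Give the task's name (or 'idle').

t=0: vr[B=0 C=0] → run B
t=1: vr[B=1024/2501 C=0 D=0] → run C
t=2: vr[B=1024/2501 C=1024/655 D=0] → run D
t=3: vr[B=1024/2501 C=1024/655 D=1024/1991] → run B
t=4: vr[B=2048/2501 C=1024/655 D=1024/1991] → run D
t=5: vr[B=2048/2501 C=1024/655 D=2048/1991] → run B
t=6: vr[B=3072/2501 C=1024/655 D=2048/1991] → run D
t=7: vr[B=3072/2501 C=1024/655] → run B
t=8: vr[B=4096/2501 C=1024/655] → run C
t=9: vr[B=4096/2501 C=2048/655] → run B
t=10: vr[B=5120/2501 C=2048/655] → run B
t=11: vr[B=6144/2501 C=2048/655] → run B
t=12: vr[B=7168/2501 C=2048/655] → run B
t=13: vr[C=2048/655] → run C
t=14: (idle)

running at tick 8 = C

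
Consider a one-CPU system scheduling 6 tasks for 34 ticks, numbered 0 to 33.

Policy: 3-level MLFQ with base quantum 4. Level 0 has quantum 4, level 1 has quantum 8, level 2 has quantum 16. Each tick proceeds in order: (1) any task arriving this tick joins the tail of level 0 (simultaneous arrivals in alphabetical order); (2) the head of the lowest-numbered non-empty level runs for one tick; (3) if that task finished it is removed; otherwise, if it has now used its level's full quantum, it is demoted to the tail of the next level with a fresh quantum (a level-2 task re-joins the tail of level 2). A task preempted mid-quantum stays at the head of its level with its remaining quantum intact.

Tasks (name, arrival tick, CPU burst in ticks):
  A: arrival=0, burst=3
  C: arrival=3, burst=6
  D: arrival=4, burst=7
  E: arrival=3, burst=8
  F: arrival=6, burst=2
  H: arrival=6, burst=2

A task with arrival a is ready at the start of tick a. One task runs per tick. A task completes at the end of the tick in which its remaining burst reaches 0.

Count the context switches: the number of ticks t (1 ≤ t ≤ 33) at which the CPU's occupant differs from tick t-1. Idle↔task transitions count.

context switches = 9

t=0: L0/L1/L2 = A/-/- → run A
t=1: L0/L1/L2 = A/-/- → run A
t=2: L0/L1/L2 = A/-/- → run A
t=3: L0/L1/L2 = CE/-/- → run C
t=4: L0/L1/L2 = CED/-/- → run C
t=5: L0/L1/L2 = CED/-/- → run C
t=6: L0/L1/L2 = CEDFH/-/- → run C
t=7: L0/L1/L2 = EDFH/C/- → run E
t=8: L0/L1/L2 = EDFH/C/- → run E
t=9: L0/L1/L2 = EDFH/C/- → run E
t=10: L0/L1/L2 = EDFH/C/- → run E
t=11: L0/L1/L2 = DFH/CE/- → run D
t=12: L0/L1/L2 = DFH/CE/- → run D
t=13: L0/L1/L2 = DFH/CE/- → run D
t=14: L0/L1/L2 = DFH/CE/- → run D
t=15: L0/L1/L2 = FH/CED/- → run F
t=16: L0/L1/L2 = FH/CED/- → run F
t=17: L0/L1/L2 = H/CED/- → run H
t=18: L0/L1/L2 = H/CED/- → run H
t=19: L0/L1/L2 = -/CED/- → run C
t=20: L0/L1/L2 = -/CED/- → run C
t=21: L0/L1/L2 = -/ED/- → run E
t=22: L0/L1/L2 = -/ED/- → run E
t=23: L0/L1/L2 = -/ED/- → run E
t=24: L0/L1/L2 = -/ED/- → run E
t=25: L0/L1/L2 = -/D/- → run D
t=26: L0/L1/L2 = -/D/- → run D
t=27: L0/L1/L2 = -/D/- → run D
t=28: (idle)
t=29: (idle)
t=30: (idle)
t=31: (idle)
t=32: (idle)
t=33: (idle)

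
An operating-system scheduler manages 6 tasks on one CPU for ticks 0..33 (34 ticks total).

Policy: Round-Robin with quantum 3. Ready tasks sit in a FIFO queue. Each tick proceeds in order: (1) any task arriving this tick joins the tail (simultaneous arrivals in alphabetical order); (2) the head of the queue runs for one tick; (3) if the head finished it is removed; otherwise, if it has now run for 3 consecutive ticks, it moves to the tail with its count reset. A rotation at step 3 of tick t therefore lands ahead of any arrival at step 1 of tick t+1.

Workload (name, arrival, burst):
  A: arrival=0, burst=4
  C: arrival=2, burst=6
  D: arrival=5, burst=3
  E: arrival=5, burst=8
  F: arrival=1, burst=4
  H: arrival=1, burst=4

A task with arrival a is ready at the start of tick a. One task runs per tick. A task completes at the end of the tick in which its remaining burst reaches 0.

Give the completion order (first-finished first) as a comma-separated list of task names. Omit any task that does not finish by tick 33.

completion order = A, D, F, H, C, E

t=0: queue=[A] q_used=0 → run A
t=1: queue=[A,F,H] q_used=1 → run A
t=2: queue=[A,F,H,C] q_used=2 → run A
t=3: queue=[F,H,C,A] q_used=0 → run F
t=4: queue=[F,H,C,A] q_used=1 → run F
t=5: queue=[F,H,C,A,D,E] q_used=2 → run F
t=6: queue=[H,C,A,D,E,F] q_used=0 → run H
t=7: queue=[H,C,A,D,E,F] q_used=1 → run H
t=8: queue=[H,C,A,D,E,F] q_used=2 → run H
t=9: queue=[C,A,D,E,F,H] q_used=0 → run C
t=10: queue=[C,A,D,E,F,H] q_used=1 → run C
t=11: queue=[C,A,D,E,F,H] q_used=2 → run C
t=12: queue=[A,D,E,F,H,C] q_used=0 → run A
t=13: queue=[D,E,F,H,C] q_used=0 → run D
t=14: queue=[D,E,F,H,C] q_used=1 → run D
t=15: queue=[D,E,F,H,C] q_used=2 → run D
t=16: queue=[E,F,H,C] q_used=0 → run E
t=17: queue=[E,F,H,C] q_used=1 → run E
t=18: queue=[E,F,H,C] q_used=2 → run E
t=19: queue=[F,H,C,E] q_used=0 → run F
t=20: queue=[H,C,E] q_used=0 → run H
t=21: queue=[C,E] q_used=0 → run C
t=22: queue=[C,E] q_used=1 → run C
t=23: queue=[C,E] q_used=2 → run C
t=24: queue=[E] q_used=0 → run E
t=25: queue=[E] q_used=1 → run E
t=26: queue=[E] q_used=2 → run E
t=27: queue=[E] q_used=0 → run E
t=28: queue=[E] q_used=1 → run E
t=29: (idle)
t=30: (idle)
t=31: (idle)
t=32: (idle)
t=33: (idle)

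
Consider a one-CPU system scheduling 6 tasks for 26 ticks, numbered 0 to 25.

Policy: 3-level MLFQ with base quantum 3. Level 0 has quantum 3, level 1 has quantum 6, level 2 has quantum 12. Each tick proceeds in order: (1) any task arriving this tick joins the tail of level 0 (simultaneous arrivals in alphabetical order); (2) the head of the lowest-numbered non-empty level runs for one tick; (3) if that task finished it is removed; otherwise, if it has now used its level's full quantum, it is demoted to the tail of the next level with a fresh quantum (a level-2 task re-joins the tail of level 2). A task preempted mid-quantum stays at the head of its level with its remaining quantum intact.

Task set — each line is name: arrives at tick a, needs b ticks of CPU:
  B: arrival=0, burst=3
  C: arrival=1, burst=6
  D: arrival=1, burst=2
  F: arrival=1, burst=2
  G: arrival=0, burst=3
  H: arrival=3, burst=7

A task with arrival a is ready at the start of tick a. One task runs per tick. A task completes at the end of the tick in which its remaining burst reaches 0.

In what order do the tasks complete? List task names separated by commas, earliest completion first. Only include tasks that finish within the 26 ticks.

t=0: L0/L1/L2 = BG/-/- → run B
t=1: L0/L1/L2 = BGCDF/-/- → run B
t=2: L0/L1/L2 = BGCDF/-/- → run B
t=3: L0/L1/L2 = GCDFH/-/- → run G
t=4: L0/L1/L2 = GCDFH/-/- → run G
t=5: L0/L1/L2 = GCDFH/-/- → run G
t=6: L0/L1/L2 = CDFH/-/- → run C
t=7: L0/L1/L2 = CDFH/-/- → run C
t=8: L0/L1/L2 = CDFH/-/- → run C
t=9: L0/L1/L2 = DFH/C/- → run D
t=10: L0/L1/L2 = DFH/C/- → run D
t=11: L0/L1/L2 = FH/C/- → run F
t=12: L0/L1/L2 = FH/C/- → run F
t=13: L0/L1/L2 = H/C/- → run H
t=14: L0/L1/L2 = H/C/- → run H
t=15: L0/L1/L2 = H/C/- → run H
t=16: L0/L1/L2 = -/CH/- → run C
t=17: L0/L1/L2 = -/CH/- → run C
t=18: L0/L1/L2 = -/CH/- → run C
t=19: L0/L1/L2 = -/H/- → run H
t=20: L0/L1/L2 = -/H/- → run H
t=21: L0/L1/L2 = -/H/- → run H
t=22: L0/L1/L2 = -/H/- → run H
t=23: (idle)
t=24: (idle)
t=25: (idle)

completion order = B, G, D, F, C, H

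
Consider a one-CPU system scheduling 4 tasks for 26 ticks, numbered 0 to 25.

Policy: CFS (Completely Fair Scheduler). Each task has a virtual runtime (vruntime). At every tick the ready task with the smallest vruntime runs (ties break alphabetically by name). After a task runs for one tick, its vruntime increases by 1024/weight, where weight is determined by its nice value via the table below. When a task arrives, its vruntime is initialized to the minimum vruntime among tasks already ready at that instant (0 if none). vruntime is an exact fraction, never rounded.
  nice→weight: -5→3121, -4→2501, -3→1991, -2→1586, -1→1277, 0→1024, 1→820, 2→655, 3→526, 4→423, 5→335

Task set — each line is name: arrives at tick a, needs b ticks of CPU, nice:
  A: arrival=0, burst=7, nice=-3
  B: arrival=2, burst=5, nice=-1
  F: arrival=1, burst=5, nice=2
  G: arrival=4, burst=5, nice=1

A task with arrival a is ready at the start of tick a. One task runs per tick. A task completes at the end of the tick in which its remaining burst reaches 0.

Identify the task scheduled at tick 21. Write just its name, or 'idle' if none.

t=0: vr[A=0] → run A
t=1: vr[A=1024/1991 F=1024/1991] → run A
t=2: vr[A=2048/1991 B=1024/1991 F=1024/1991] → run B
t=3: vr[A=2048/1991 B=3346432/2542507 F=1024/1991] → run F
t=4: vr[A=2048/1991 B=3346432/2542507 F=2709504/1304105 G=2048/1991] → run A
t=5: vr[A=3072/1991 B=3346432/2542507 F=2709504/1304105 G=2048/1991] → run G
t=6: vr[A=3072/1991 B=3346432/2542507 F=2709504/1304105 G=929536/408155] → run B
t=7: vr[A=3072/1991 B=5385216/2542507 F=2709504/1304105 G=929536/408155] → run A
t=8: vr[A=4096/1991 B=5385216/2542507 F=2709504/1304105 G=929536/408155] → run A
t=9: vr[A=5120/1991 B=5385216/2542507 F=2709504/1304105 G=929536/408155] → run F
t=10: vr[A=5120/1991 B=5385216/2542507 F=4748288/1304105 G=929536/408155] → run B
t=11: vr[A=5120/1991 B=7424000/2542507 F=4748288/1304105 G=929536/408155] → run G
t=12: vr[A=5120/1991 B=7424000/2542507 F=4748288/1304105 G=1439232/408155] → run A
t=13: vr[A=6144/1991 B=7424000/2542507 F=4748288/1304105 G=1439232/408155] → run B
t=14: vr[A=6144/1991 B=9462784/2542507 F=4748288/1304105 G=1439232/408155] → run A
t=15: vr[B=9462784/2542507 F=4748288/1304105 G=1439232/408155] → run G
t=16: vr[B=9462784/2542507 F=4748288/1304105 G=1948928/408155] → run F
t=17: vr[B=9462784/2542507 F=6787072/1304105 G=1948928/408155] → run B
t=18: vr[F=6787072/1304105 G=1948928/408155] → run G
t=19: vr[F=6787072/1304105 G=2458624/408155] → run F
t=20: vr[F=8825856/1304105 G=2458624/408155] → run G
t=21: vr[F=8825856/1304105] → run F
t=22: (idle)
t=23: (idle)
t=24: (idle)
t=25: (idle)

running at tick 21 = F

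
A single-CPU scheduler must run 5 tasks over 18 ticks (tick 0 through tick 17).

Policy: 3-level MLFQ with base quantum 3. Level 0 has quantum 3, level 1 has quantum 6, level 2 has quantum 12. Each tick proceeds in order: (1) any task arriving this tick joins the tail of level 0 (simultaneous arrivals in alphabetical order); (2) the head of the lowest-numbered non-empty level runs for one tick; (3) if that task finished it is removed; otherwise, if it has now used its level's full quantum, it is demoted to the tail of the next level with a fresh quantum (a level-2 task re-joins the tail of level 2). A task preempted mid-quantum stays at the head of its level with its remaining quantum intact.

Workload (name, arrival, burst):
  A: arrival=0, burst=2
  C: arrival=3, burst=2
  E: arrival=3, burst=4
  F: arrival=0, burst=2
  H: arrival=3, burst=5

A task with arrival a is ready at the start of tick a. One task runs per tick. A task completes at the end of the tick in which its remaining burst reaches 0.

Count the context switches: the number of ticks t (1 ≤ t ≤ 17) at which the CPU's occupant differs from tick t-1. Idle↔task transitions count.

context switches = 7

t=0: L0/L1/L2 = AF/-/- → run A
t=1: L0/L1/L2 = AF/-/- → run A
t=2: L0/L1/L2 = F/-/- → run F
t=3: L0/L1/L2 = FCEH/-/- → run F
t=4: L0/L1/L2 = CEH/-/- → run C
t=5: L0/L1/L2 = CEH/-/- → run C
t=6: L0/L1/L2 = EH/-/- → run E
t=7: L0/L1/L2 = EH/-/- → run E
t=8: L0/L1/L2 = EH/-/- → run E
t=9: L0/L1/L2 = H/E/- → run H
t=10: L0/L1/L2 = H/E/- → run H
t=11: L0/L1/L2 = H/E/- → run H
t=12: L0/L1/L2 = -/EH/- → run E
t=13: L0/L1/L2 = -/H/- → run H
t=14: L0/L1/L2 = -/H/- → run H
t=15: (idle)
t=16: (idle)
t=17: (idle)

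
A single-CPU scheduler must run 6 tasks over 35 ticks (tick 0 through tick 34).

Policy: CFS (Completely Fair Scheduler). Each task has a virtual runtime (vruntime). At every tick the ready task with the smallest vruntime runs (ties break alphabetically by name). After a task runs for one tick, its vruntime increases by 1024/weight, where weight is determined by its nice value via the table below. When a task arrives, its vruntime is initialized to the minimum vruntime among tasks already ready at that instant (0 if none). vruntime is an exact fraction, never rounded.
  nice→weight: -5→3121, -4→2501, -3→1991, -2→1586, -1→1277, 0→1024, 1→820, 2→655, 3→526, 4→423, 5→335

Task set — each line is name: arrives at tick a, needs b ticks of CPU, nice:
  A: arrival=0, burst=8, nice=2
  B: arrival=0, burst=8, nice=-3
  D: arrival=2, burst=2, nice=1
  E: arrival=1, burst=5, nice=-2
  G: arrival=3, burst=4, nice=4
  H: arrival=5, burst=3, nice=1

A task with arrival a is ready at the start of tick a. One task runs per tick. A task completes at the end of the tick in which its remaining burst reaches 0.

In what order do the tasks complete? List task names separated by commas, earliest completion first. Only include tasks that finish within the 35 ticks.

t=0: vr[A=0 B=0] → run A
t=1: vr[A=1024/655 B=0 E=0] → run B
t=2: vr[A=1024/655 B=1024/1991 D=0 E=0] → run D
t=3: vr[A=1024/655 B=1024/1991 D=256/205 E=0 G=0] → run E
t=4: vr[A=1024/655 B=1024/1991 D=256/205 E=512/793 G=0] → run G
t=5: vr[A=1024/655 B=1024/1991 D=256/205 E=512/793 G=1024/423 H=1024/1991] → run B
t=6: vr[A=1024/655 B=2048/1991 D=256/205 E=512/793 G=1024/423 H=1024/1991] → run H
t=7: vr[A=1024/655 B=2048/1991 D=256/205 E=512/793 G=1024/423 H=719616/408155] → run E
t=8: vr[A=1024/655 B=2048/1991 D=256/205 E=1024/793 G=1024/423 H=719616/408155] → run B
t=9: vr[A=1024/655 B=3072/1991 D=256/205 E=1024/793 G=1024/423 H=719616/408155] → run D
t=10: vr[A=1024/655 B=3072/1991 E=1024/793 G=1024/423 H=719616/408155] → run E
t=11: vr[A=1024/655 B=3072/1991 E=1536/793 G=1024/423 H=719616/408155] → run B
t=12: vr[A=1024/655 B=4096/1991 E=1536/793 G=1024/423 H=719616/408155] → run A
t=13: vr[A=2048/655 B=4096/1991 E=1536/793 G=1024/423 H=719616/408155] → run H
t=14: vr[A=2048/655 B=4096/1991 E=1536/793 G=1024/423 H=1229312/408155] → run E
t=15: vr[A=2048/655 B=4096/1991 E=2048/793 G=1024/423 H=1229312/408155] → run B
t=16: vr[A=2048/655 B=5120/1991 E=2048/793 G=1024/423 H=1229312/408155] → run G
t=17: vr[A=2048/655 B=5120/1991 E=2048/793 G=2048/423 H=1229312/408155] → run B
t=18: vr[A=2048/655 B=6144/1991 E=2048/793 G=2048/423 H=1229312/408155] → run E
t=19: vr[A=2048/655 B=6144/1991 G=2048/423 H=1229312/408155] → run H
t=20: vr[A=2048/655 B=6144/1991 G=2048/423] → run B
t=21: vr[A=2048/655 B=7168/1991 G=2048/423] → run A
t=22: vr[A=3072/655 B=7168/1991 G=2048/423] → run B
t=23: vr[A=3072/655 G=2048/423] → run A
t=24: vr[A=4096/655 G=2048/423] → run G
t=25: vr[A=4096/655 G=1024/141] → run A
t=26: vr[A=1024/131 G=1024/141] → run G
t=27: vr[A=1024/131] → run A
t=28: vr[A=6144/655] → run A
t=29: vr[A=7168/655] → run A
t=30: (idle)
t=31: (idle)
t=32: (idle)
t=33: (idle)
t=34: (idle)

completion order = D, E, H, B, G, A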